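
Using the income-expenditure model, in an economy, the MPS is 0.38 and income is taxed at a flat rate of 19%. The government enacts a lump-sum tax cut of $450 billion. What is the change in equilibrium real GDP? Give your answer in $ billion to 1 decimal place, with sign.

+$560.5 billion

MPC = 1 − MPS = 1 − 0.38 = 0.62.
A lump-sum tax change of −$450 billion shifts disposable income by +$450 billion; first-round consumption changes by −c × ΔT = −0.62 × (−$450 billion) = +$279 billion.
Expenditure multiplier = 1/(1 − c(1−t)) = 1/(1 − 0.62×0.81) = 1/0.4978 ≈ 2.009.
The tax multiplier is −c × k ≈ −1.245, so ΔY = k × (−c·ΔT) = (+$279 billion) / 0.4978 ≈ +$560.5 billion.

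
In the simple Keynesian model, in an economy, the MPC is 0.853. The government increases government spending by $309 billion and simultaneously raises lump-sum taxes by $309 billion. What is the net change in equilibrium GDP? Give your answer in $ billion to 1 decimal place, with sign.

+$309.0 billion

Expenditure multiplier = 1/(1 − MPC) = 1/(1 − 0.853) = 1/0.147 ≈ 6.803.
ΔG contributes k·ΔG = (+$309 billion) / 0.147 ≈ +$2,102 billion.
ΔT of +$309 billion changes first-round spending by −c·ΔT = −$263.577 billion, contributing k·(−c·ΔT) = (−$263.577 billion) / 0.147 ≈ −$1,793 billion.
With ΔG = ΔT and no other leakages, the balanced-budget multiplier is 1, so ΔY = ΔG = +$309 billion.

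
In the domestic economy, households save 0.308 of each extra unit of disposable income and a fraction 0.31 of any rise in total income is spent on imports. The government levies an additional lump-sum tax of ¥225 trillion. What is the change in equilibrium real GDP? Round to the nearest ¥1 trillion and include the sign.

−¥252 trillion

MPC = 1 − MPS = 1 − 0.308 = 0.692.
A lump-sum tax change of +¥225 trillion shifts disposable income by −¥225 trillion; first-round consumption changes by −c × ΔT = −0.692 × (+¥225 trillion) = −¥155.7 trillion.
Expenditure multiplier = 1/(1 − c + m) = 1/(1 − 0.692 + 0.31) = 1/0.618 ≈ 1.618.
The tax multiplier is −c × k ≈ −1.12, so ΔY = k × (−c·ΔT) = (−¥155.7 trillion) / 0.618 ≈ −¥252 trillion.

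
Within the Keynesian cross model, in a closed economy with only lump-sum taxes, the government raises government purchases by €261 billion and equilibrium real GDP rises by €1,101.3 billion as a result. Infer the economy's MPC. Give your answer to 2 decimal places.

0.76

Implied spending multiplier k = ΔY/ΔG = 1,101.3/261 ≈ 4.2195.
Since k = 1/(1 − MPC), MPC = 1 − 1/k = 1 − ΔG/ΔY = 1 − 261/1,101.3 ≈ 0.76.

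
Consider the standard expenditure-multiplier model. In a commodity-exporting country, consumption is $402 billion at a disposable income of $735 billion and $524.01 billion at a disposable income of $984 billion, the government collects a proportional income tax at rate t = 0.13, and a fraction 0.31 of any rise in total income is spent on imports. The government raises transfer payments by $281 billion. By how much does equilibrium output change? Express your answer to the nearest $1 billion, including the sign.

MPC = ΔC/ΔYd = (524.01 − 402)/(984 − 735) = 122.01/249 = 0.49.
The transfer change shifts disposable income by +$281 billion, so first-round consumption changes by c·ΔTR = 0.49 × (+$281 billion) = +$137.69 billion.
Expenditure multiplier = 1/(1 − c(1−t) + m) = 1/(1 − 0.49×0.87 + 0.31) = 1/0.8837 ≈ 1.132.
The transfer multiplier is c × k ≈ 0.554, so ΔY = k × (c·ΔTR) = (+$137.69 billion) / 0.8837 ≈ +$156 billion.

+$156 billion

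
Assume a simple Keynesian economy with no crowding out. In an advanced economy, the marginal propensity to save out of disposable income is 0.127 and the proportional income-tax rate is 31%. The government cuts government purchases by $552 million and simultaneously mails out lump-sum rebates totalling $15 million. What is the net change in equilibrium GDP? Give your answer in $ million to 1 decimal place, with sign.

MPC = 1 − MPS = 1 − 0.127 = 0.873.
Expenditure multiplier = 1/(1 − c(1−t)) = 1/(1 − 0.873×0.69) = 1/0.39763 ≈ 2.515.
ΔG contributes k·ΔG = (−$552 million) / 0.39763 ≈ −$1,388.2 million.
ΔT of −$15 million changes first-round spending by −c·ΔT = +$13.095 million, contributing k·(−c·ΔT) = (+$13.095 million) / 0.39763 ≈ +$32.9 million.
Net ΔY = k(ΔG − c·ΔT) = (−$538.905 million) / 0.39763 ≈ −$1,355.3 million.

−$1,355.3 million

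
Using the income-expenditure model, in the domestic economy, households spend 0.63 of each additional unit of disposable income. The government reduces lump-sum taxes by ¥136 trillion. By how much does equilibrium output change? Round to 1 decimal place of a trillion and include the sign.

+¥231.6 trillion

A lump-sum tax change of −¥136 trillion shifts disposable income by +¥136 trillion; first-round consumption changes by −c × ΔT = −0.63 × (−¥136 trillion) = +¥85.68 trillion.
Expenditure multiplier = 1/(1 − MPC) = 1/(1 − 0.63) = 1/0.37 ≈ 2.703.
The tax multiplier is −c × k ≈ −1.703, so ΔY = k × (−c·ΔT) = (+¥85.68 trillion) / 0.37 ≈ +¥231.6 trillion.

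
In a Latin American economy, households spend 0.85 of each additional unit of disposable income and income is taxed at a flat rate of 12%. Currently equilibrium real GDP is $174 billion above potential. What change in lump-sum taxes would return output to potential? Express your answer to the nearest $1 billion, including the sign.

+$52 billion

Spending multiplier = 1/(1 − c(1−t)) = 1/(1 − 0.85×0.88) = 1/0.252 ≈ 3.968.
Tax multiplier = −c·k = −0.85/0.252 ≈ −3.373. Need ΔY = −$174 billion, so ΔT = ΔY/(−c·k) = −(−$174 billion) × 0.252 / 0.85 ≈ +$52 billion.
The government should raise lump-sum taxes by $52 billion.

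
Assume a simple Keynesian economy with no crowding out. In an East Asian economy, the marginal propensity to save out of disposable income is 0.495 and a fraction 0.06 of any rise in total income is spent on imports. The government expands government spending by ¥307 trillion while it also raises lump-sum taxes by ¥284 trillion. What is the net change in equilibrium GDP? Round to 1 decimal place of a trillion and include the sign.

+¥294.7 trillion

MPC = 1 − MPS = 1 − 0.495 = 0.505.
Expenditure multiplier = 1/(1 − c + m) = 1/(1 − 0.505 + 0.06) = 1/0.555 ≈ 1.802.
ΔG contributes k·ΔG = (+¥307 trillion) / 0.555 ≈ +¥553.2 trillion.
ΔT of +¥284 trillion changes first-round spending by −c·ΔT = −¥143.42 trillion, contributing k·(−c·ΔT) = (−¥143.42 trillion) / 0.555 ≈ −¥258.4 trillion.
Net ΔY = k(ΔG − c·ΔT) = (+¥163.58 trillion) / 0.555 ≈ +¥294.7 trillion.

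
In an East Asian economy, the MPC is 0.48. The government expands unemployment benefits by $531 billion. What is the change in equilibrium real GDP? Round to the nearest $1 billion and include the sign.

+$490 billion

The transfer change shifts disposable income by +$531 billion, so first-round consumption changes by c·ΔTR = 0.48 × (+$531 billion) = +$254.88 billion.
Expenditure multiplier = 1/(1 − MPC) = 1/(1 − 0.48) = 1/0.52 ≈ 1.923.
The transfer multiplier is c × k ≈ 0.923, so ΔY = k × (c·ΔTR) = (+$254.88 billion) / 0.52 ≈ +$490 billion.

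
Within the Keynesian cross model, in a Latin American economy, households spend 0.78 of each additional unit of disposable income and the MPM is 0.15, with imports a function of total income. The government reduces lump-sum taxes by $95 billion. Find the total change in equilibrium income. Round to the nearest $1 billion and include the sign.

+$200 billion

A lump-sum tax change of −$95 billion shifts disposable income by +$95 billion; first-round consumption changes by −c × ΔT = −0.78 × (−$95 billion) = +$74.1 billion.
Expenditure multiplier = 1/(1 − c + m) = 1/(1 − 0.78 + 0.15) = 1/0.37 ≈ 2.703.
The tax multiplier is −c × k ≈ −2.108, so ΔY = k × (−c·ΔT) = (+$74.1 billion) / 0.37 ≈ +$200 billion.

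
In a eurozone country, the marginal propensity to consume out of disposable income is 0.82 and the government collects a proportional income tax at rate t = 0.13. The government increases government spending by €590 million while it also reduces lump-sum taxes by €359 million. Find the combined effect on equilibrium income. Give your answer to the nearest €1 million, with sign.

+€3,086 million

Expenditure multiplier = 1/(1 − c(1−t)) = 1/(1 − 0.82×0.87) = 1/0.2866 ≈ 3.489.
ΔG contributes k·ΔG = (+€590 million) / 0.2866 ≈ +€2,058.6 million.
ΔT of −€359 million changes first-round spending by −c·ΔT = +€294.38 million, contributing k·(−c·ΔT) = (+€294.38 million) / 0.2866 ≈ +€1,027.1 million.
Net ΔY = k(ΔG − c·ΔT) = (+€884.38 million) / 0.2866 ≈ +€3,086 million.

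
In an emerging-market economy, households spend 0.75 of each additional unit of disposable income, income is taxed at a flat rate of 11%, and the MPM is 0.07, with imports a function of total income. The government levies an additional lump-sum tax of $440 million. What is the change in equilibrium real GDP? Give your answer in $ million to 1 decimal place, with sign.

−$819.9 million

A lump-sum tax change of +$440 million shifts disposable income by −$440 million; first-round consumption changes by −c × ΔT = −0.75 × (+$440 million) = −$330 million.
Expenditure multiplier = 1/(1 − c(1−t) + m) = 1/(1 − 0.75×0.89 + 0.07) = 1/0.4025 ≈ 2.484.
The tax multiplier is −c × k ≈ −1.863, so ΔY = k × (−c·ΔT) = (−$330 million) / 0.4025 ≈ −$819.9 million.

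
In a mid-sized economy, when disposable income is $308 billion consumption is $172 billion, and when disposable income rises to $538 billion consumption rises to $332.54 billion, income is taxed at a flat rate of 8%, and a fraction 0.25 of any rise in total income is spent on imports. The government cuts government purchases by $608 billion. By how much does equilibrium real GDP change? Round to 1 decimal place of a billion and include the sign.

MPC = ΔC/ΔYd = (332.54 − 172)/(538 − 308) = 160.54/230 = 0.698.
Government-spending multiplier = 1/(1 − c(1−t) + m) = 1/(1 − 0.698×0.92 + 0.25) = 1/0.60784 ≈ 1.645.
ΔY = k × ΔG = (−$608 billion) / 0.60784 ≈ −$1,000.3 billion.

−$1,000.3 billion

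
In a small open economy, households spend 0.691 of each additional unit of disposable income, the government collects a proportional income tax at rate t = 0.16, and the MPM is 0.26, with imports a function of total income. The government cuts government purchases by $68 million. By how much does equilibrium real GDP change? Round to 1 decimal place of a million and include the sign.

Government-spending multiplier = 1/(1 − c(1−t) + m) = 1/(1 − 0.691×0.84 + 0.26) = 1/0.67956 ≈ 1.472.
ΔY = k × ΔG = (−$68 million) / 0.67956 ≈ −$100.1 million.

−$100.1 million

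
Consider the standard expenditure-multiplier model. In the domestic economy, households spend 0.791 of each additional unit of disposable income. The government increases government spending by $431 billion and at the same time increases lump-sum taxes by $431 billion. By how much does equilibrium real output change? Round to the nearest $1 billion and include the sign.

Expenditure multiplier = 1/(1 − MPC) = 1/(1 − 0.791) = 1/0.209 ≈ 4.785.
ΔG contributes k·ΔG = (+$431 billion) / 0.209 ≈ +$2,062.2 billion.
ΔT of +$431 billion changes first-round spending by −c·ΔT = −$340.921 billion, contributing k·(−c·ΔT) = (−$340.921 billion) / 0.209 ≈ −$1,631.2 billion.
With ΔG = ΔT and no other leakages, the balanced-budget multiplier is 1, so ΔY = ΔG = +$431 billion.

+$431 billion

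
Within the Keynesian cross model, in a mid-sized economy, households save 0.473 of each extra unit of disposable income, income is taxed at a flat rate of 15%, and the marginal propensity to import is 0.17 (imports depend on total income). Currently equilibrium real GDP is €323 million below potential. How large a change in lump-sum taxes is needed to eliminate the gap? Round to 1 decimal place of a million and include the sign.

MPC = 1 − MPS = 1 − 0.473 = 0.527.
Spending multiplier = 1/(1 − c(1−t) + m) = 1/(1 − 0.527×0.85 + 0.17) = 1/0.72205 ≈ 1.385.
Tax multiplier = −c·k = −0.527/0.72205 ≈ −0.73. Need ΔY = +€323 million, so ΔT = ΔY/(−c·k) = −(+€323 million) × 0.72205 / 0.527 ≈ −€442.5 million.
The government should cut lump-sum taxes by €442.5 million.

−€442.5 million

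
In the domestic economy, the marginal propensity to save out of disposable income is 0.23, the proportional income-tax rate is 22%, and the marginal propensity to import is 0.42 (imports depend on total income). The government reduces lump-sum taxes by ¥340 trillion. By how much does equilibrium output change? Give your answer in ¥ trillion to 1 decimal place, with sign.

MPC = 1 − MPS = 1 − 0.23 = 0.77.
A lump-sum tax change of −¥340 trillion shifts disposable income by +¥340 trillion; first-round consumption changes by −c × ΔT = −0.77 × (−¥340 trillion) = +¥261.8 trillion.
Expenditure multiplier = 1/(1 − c(1−t) + m) = 1/(1 − 0.77×0.78 + 0.42) = 1/0.8194 ≈ 1.22.
The tax multiplier is −c × k ≈ −0.94, so ΔY = k × (−c·ΔT) = (+¥261.8 trillion) / 0.8194 ≈ +¥319.5 trillion.

+¥319.5 trillion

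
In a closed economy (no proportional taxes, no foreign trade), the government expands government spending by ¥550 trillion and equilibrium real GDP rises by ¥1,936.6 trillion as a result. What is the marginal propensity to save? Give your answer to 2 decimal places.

Implied spending multiplier k = ΔY/ΔG = 1,936.6/550 ≈ 3.5211.
Since k = 1/(1 − MPC), MPC = 1 − 1/k = 1 − ΔG/ΔY = 1 − 550/1,936.6 ≈ 0.72.
MPS = 1 − MPC = 0.28.

0.28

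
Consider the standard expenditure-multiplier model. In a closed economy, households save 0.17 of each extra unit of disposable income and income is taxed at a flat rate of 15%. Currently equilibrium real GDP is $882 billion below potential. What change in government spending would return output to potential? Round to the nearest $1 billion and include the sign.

+$260 billion

MPC = 1 − MPS = 1 − 0.17 = 0.83.
Spending multiplier = 1/(1 − c(1−t)) = 1/(1 − 0.83×0.85) = 1/0.2945 ≈ 3.396.
Need ΔY = +$882 billion, so ΔG = ΔY/k = (+$882 billion) × 0.2945 ≈ +$260 billion.
The government should increase government spending by $260 billion.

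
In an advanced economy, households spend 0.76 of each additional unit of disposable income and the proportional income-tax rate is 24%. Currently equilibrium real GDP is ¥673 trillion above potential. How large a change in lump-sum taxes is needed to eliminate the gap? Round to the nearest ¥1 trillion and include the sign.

+¥374 trillion

Spending multiplier = 1/(1 − c(1−t)) = 1/(1 − 0.76×0.76) = 1/0.4224 ≈ 2.367.
Tax multiplier = −c·k = −0.76/0.4224 ≈ −1.799. Need ΔY = −¥673 trillion, so ΔT = ΔY/(−c·k) = −(−¥673 trillion) × 0.4224 / 0.76 ≈ +¥374 trillion.
The government should raise lump-sum taxes by ¥374 trillion.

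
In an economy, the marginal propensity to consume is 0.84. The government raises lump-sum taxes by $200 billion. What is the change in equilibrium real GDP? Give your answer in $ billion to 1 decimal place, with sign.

−$1,050.0 billion

A lump-sum tax change of +$200 billion shifts disposable income by −$200 billion; first-round consumption changes by −c × ΔT = −0.84 × (+$200 billion) = −$168 billion.
Expenditure multiplier = 1/(1 − MPC) = 1/(1 − 0.84) = 1/0.16 = 6.25.
The tax multiplier is −c × k = −5.25, so ΔY = k × (−c·ΔT) = (−$168 billion) / 0.16 = −$1,050 billion.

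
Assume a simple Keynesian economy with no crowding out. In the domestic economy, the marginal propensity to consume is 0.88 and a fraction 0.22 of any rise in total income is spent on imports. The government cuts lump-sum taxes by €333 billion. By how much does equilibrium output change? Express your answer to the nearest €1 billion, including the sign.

+€862 billion

A lump-sum tax change of −€333 billion shifts disposable income by +€333 billion; first-round consumption changes by −c × ΔT = −0.88 × (−€333 billion) = +€293.04 billion.
Expenditure multiplier = 1/(1 − c + m) = 1/(1 − 0.88 + 0.22) = 1/0.34 ≈ 2.941.
The tax multiplier is −c × k ≈ −2.588, so ΔY = k × (−c·ΔT) = (+€293.04 billion) / 0.34 ≈ +€862 billion.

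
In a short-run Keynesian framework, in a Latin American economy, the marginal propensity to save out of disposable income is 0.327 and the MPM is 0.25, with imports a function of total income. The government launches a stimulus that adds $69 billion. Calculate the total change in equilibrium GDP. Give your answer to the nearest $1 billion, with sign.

MPC = 1 − MPS = 1 − 0.327 = 0.673.
Spending multiplier = 1/(1 − c + m) = 1/(1 − 0.673 + 0.25) = 1/0.577 ≈ 1.733.
ΔY = k × ΔG = (+$69 billion) / 0.577 ≈ +$120 billion.

+$120 billion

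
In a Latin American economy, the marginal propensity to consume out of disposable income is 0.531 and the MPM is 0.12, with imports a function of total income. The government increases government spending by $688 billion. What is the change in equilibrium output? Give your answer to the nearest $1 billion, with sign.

+$1,168 billion

Expenditure multiplier = 1/(1 − c + m) = 1/(1 − 0.531 + 0.12) = 1/0.589 ≈ 1.698.
ΔY = k × ΔG = (+$688 billion) / 0.589 ≈ +$1,168 billion.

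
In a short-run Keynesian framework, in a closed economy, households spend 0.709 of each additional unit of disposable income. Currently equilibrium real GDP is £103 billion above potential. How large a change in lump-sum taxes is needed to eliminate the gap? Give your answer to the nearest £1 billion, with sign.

+£42 billion

Spending multiplier = 1/(1 − MPC) = 1/(1 − 0.709) = 1/0.291 ≈ 3.436.
Tax multiplier = −c·k = −0.709/0.291 ≈ −2.436. Need ΔY = −£103 billion, so ΔT = ΔY/(−c·k) = −(−£103 billion) × 0.291 / 0.709 ≈ +£42 billion.
The government should raise lump-sum taxes by £42 billion.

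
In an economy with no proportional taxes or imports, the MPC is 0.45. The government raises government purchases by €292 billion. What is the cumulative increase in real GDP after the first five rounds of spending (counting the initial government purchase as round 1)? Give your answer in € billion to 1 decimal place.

Round 1 adds ΔG = €292 billion; each later round is MPC = 0.45 times the previous.
After 5 rounds: 292 + 131.4 + 59.13 + 26.6085 + 11.973825 = ΔG·(1 − c^5)/(1 − c) = 292 × (1 − 0.0184528125)/0.55 ≈ €521.1 billion.

€521.1 billion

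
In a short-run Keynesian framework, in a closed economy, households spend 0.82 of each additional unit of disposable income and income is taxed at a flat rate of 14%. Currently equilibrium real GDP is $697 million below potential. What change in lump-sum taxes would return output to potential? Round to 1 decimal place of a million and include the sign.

Spending multiplier = 1/(1 − c(1−t)) = 1/(1 − 0.82×0.86) = 1/0.2948 ≈ 3.392.
Tax multiplier = −c·k = −0.82/0.2948 ≈ −2.782. Need ΔY = +$697 million, so ΔT = ΔY/(−c·k) = −(+$697 million) × 0.2948 / 0.82 ≈ −$250.6 million.
The government should cut lump-sum taxes by $250.6 million.

−$250.6 million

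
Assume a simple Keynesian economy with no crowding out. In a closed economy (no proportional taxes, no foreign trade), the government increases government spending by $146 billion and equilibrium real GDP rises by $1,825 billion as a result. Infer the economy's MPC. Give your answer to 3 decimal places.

Implied spending multiplier k = ΔY/ΔG = 1,825/146 = 12.5.
Since k = 1/(1 − MPC), MPC = 1 − 1/k = 1 − ΔG/ΔY = 1 − 146/1,825 = 0.920.

0.920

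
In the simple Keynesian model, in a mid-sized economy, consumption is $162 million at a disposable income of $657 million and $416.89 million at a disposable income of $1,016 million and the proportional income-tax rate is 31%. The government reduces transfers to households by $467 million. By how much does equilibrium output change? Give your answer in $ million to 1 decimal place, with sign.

MPC = ΔC/ΔYd = (416.89 − 162)/(1,016 − 657) = 254.89/359 = 0.71.
The transfer change shifts disposable income by −$467 million, so first-round consumption changes by c·ΔTR = 0.71 × (−$467 million) = −$331.57 million.
Expenditure multiplier = 1/(1 − c(1−t)) = 1/(1 − 0.71×0.69) = 1/0.5101 ≈ 1.96.
The transfer multiplier is c × k ≈ 1.392, so ΔY = k × (c·ΔTR) = (−$331.57 million) / 0.5101 ≈ −$650 million.

−$650.0 million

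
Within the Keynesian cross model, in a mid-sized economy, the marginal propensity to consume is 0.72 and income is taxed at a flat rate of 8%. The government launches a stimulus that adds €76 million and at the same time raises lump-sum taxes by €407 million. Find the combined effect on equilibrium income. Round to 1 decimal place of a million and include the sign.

−€642.9 million

Expenditure multiplier = 1/(1 − c(1−t)) = 1/(1 − 0.72×0.92) = 1/0.3376 ≈ 2.962.
ΔG contributes k·ΔG = (+€76 million) / 0.3376 ≈ +€225.1 million.
ΔT of +€407 million changes first-round spending by −c·ΔT = −€293.04 million, contributing k·(−c·ΔT) = (−€293.04 million) / 0.3376 ≈ −€868 million.
Net ΔY = k(ΔG − c·ΔT) = (−€217.04 million) / 0.3376 ≈ −€642.9 million.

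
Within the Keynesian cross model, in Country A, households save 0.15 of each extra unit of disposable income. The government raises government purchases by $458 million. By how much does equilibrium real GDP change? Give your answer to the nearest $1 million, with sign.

MPC = 1 − MPS = 1 − 0.15 = 0.85.
Expenditure multiplier = 1/(1 − MPC) = 1/(1 − 0.85) = 1/0.15 ≈ 6.667.
ΔY = k × ΔG = (+$458 million) / 0.15 ≈ +$3,053 million.

+$3,053 million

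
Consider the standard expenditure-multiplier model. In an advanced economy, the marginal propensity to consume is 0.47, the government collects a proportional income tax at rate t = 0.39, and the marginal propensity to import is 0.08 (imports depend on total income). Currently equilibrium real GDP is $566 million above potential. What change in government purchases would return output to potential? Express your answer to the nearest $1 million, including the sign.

Spending multiplier = 1/(1 − c(1−t) + m) = 1/(1 − 0.47×0.61 + 0.08) = 1/0.7933 ≈ 1.261.
Need ΔY = −$566 million, so ΔG = ΔY/k = (−$566 million) × 0.7933 ≈ −$449 million.
The government should cut government purchases by $449 million.

−$449 million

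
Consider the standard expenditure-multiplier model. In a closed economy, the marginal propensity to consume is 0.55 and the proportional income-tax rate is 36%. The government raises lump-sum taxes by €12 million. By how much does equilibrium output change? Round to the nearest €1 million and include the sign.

A lump-sum tax change of +€12 million shifts disposable income by −€12 million; first-round consumption changes by −c × ΔT = −0.55 × (+€12 million) = −€6.6 million.
Expenditure multiplier = 1/(1 − c(1−t)) = 1/(1 − 0.55×0.64) = 1/0.648 ≈ 1.543.
The tax multiplier is −c × k ≈ −0.849, so ΔY = k × (−c·ΔT) = (−€6.6 million) / 0.648 ≈ −€10 million.

−€10 million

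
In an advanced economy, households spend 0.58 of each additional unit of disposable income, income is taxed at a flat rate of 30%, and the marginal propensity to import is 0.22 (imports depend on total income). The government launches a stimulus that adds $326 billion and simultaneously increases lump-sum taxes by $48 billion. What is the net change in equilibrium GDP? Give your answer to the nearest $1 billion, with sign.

Expenditure multiplier = 1/(1 − c(1−t) + m) = 1/(1 − 0.58×0.7 + 0.22) = 1/0.814 ≈ 1.229.
ΔG contributes k·ΔG = (+$326 billion) / 0.814 ≈ +$400.5 billion.
ΔT of +$48 billion changes first-round spending by −c·ΔT = −$27.84 billion, contributing k·(−c·ΔT) = (−$27.84 billion) / 0.814 ≈ −$34.2 billion.
Net ΔY = k(ΔG − c·ΔT) = (+$298.16 billion) / 0.814 ≈ +$366 billion.

+$366 billion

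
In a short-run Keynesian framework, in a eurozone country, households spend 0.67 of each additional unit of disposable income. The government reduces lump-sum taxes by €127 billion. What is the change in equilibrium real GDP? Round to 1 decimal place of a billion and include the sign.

+€257.8 billion

A lump-sum tax change of −€127 billion shifts disposable income by +€127 billion; first-round consumption changes by −c × ΔT = −0.67 × (−€127 billion) = +€85.09 billion.
Expenditure multiplier = 1/(1 − MPC) = 1/(1 − 0.67) = 1/0.33 ≈ 3.03.
The tax multiplier is −c × k ≈ −2.03, so ΔY = k × (−c·ΔT) = (+€85.09 billion) / 0.33 ≈ +€257.8 billion.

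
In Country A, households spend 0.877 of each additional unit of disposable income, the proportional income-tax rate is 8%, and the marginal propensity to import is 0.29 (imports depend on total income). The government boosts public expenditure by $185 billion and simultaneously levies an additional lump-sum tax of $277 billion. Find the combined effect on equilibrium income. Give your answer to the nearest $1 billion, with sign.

Expenditure multiplier = 1/(1 − c(1−t) + m) = 1/(1 − 0.877×0.92 + 0.29) = 1/0.48316 ≈ 2.07.
ΔG contributes k·ΔG = (+$185 billion) / 0.48316 ≈ +$382.9 billion.
ΔT of +$277 billion changes first-round spending by −c·ΔT = −$242.929 billion, contributing k·(−c·ΔT) = (−$242.929 billion) / 0.48316 ≈ −$502.8 billion.
Net ΔY = k(ΔG − c·ΔT) = (−$57.929 billion) / 0.48316 ≈ −$120 billion.

−$120 billion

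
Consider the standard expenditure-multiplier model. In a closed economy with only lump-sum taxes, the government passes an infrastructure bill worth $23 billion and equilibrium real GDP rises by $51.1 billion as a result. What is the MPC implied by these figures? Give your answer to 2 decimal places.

Implied spending multiplier k = ΔY/ΔG = 51.1/23 ≈ 2.2217.
Since k = 1/(1 − MPC), MPC = 1 − 1/k = 1 − ΔG/ΔY = 1 − 23/51.1 ≈ 0.55.

0.55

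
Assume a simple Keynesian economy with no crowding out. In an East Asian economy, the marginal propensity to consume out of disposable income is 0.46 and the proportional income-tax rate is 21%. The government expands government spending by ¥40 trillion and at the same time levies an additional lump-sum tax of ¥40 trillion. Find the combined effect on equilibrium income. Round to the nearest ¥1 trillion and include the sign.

+¥34 trillion

Expenditure multiplier = 1/(1 − c(1−t)) = 1/(1 − 0.46×0.79) = 1/0.6366 ≈ 1.571.
ΔG contributes k·ΔG = (+¥40 trillion) / 0.6366 ≈ +¥62.8 trillion.
ΔT of +¥40 trillion changes first-round spending by −c·ΔT = −¥18.4 trillion, contributing k·(−c·ΔT) = (−¥18.4 trillion) / 0.6366 ≈ −¥28.9 trillion.
Net ΔY = k(ΔG − c·ΔT) = (+¥21.6 trillion) / 0.6366 ≈ +¥34 trillion.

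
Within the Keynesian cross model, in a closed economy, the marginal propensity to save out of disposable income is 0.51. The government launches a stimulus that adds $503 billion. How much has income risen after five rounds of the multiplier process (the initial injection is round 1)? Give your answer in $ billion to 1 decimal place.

$958.4 billion

MPC = 1 − MPS = 1 − 0.51 = 0.49.
Round 1 adds ΔG = $503 billion; each later round is MPC = 0.49 times the previous.
After 5 rounds: 503 + 246.47 + 120.7703 + 59.177447 + 28.99694903 = ΔG·(1 − c^5)/(1 − c) = 503 × (1 − 0.0282475249)/0.51 ≈ $958.4 billion.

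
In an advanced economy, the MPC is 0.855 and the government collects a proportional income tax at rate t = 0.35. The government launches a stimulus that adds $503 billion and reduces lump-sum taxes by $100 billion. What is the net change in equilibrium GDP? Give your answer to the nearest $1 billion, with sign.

+$1,325 billion

Expenditure multiplier = 1/(1 − c(1−t)) = 1/(1 − 0.855×0.65) = 1/0.44425 ≈ 2.251.
ΔG contributes k·ΔG = (+$503 billion) / 0.44425 ≈ +$1,132.2 billion.
ΔT of −$100 billion changes first-round spending by −c·ΔT = +$85.5 billion, contributing k·(−c·ΔT) = (+$85.5 billion) / 0.44425 ≈ +$192.5 billion.
Net ΔY = k(ΔG − c·ΔT) = (+$588.5 billion) / 0.44425 ≈ +$1,325 billion.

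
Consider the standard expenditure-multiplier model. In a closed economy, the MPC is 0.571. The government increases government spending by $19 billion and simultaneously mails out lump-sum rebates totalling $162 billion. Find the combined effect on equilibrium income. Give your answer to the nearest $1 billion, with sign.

+$260 billion

Expenditure multiplier = 1/(1 − MPC) = 1/(1 − 0.571) = 1/0.429 ≈ 2.331.
ΔG contributes k·ΔG = (+$19 billion) / 0.429 ≈ +$44.3 billion.
ΔT of −$162 billion changes first-round spending by −c·ΔT = +$92.502 billion, contributing k·(−c·ΔT) = (+$92.502 billion) / 0.429 ≈ +$215.6 billion.
Net ΔY = k(ΔG − c·ΔT) = (+$111.502 billion) / 0.429 ≈ +$260 billion.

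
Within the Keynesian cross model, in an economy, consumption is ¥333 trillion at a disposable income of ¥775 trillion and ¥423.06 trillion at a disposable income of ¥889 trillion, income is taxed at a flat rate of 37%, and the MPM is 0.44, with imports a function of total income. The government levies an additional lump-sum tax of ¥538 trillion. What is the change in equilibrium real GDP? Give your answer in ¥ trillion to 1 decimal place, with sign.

MPC = ΔC/ΔYd = (423.06 − 333)/(889 − 775) = 90.06/114 = 0.79.
A lump-sum tax change of +¥538 trillion shifts disposable income by −¥538 trillion; first-round consumption changes by −c × ΔT = −0.79 × (+¥538 trillion) = −¥425.02 trillion.
Expenditure multiplier = 1/(1 − c(1−t) + m) = 1/(1 − 0.79×0.63 + 0.44) = 1/0.9423 ≈ 1.061.
The tax multiplier is −c × k ≈ −0.838, so ΔY = k × (−c·ΔT) = (−¥425.02 trillion) / 0.9423 ≈ −¥451 trillion.

−¥451.0 trillion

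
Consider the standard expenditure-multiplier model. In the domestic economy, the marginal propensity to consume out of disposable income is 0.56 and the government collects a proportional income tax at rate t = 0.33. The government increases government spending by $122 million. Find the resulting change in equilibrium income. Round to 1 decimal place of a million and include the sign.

+$195.3 million

Government-spending multiplier = 1/(1 − c(1−t)) = 1/(1 − 0.56×0.67) = 1/0.6248 ≈ 1.601.
ΔY = k × ΔG = (+$122 million) / 0.6248 ≈ +$195.3 million.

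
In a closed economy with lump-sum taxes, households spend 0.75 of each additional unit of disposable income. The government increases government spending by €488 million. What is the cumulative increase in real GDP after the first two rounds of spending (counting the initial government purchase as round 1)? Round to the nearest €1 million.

Round 1 adds ΔG = €488 million; each later round is MPC = 0.75 times the previous.
After 2 rounds: 488 + 366 = ΔG·(1 − c^2)/(1 − c) = 488 × (1 − 0.5625)/0.25 = €854 million.

€854 million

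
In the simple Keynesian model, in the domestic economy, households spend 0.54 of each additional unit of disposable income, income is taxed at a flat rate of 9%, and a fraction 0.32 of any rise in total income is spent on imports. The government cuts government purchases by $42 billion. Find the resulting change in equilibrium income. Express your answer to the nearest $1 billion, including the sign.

−$51 billion

Government-spending multiplier = 1/(1 − c(1−t) + m) = 1/(1 − 0.54×0.91 + 0.32) = 1/0.8286 ≈ 1.207.
ΔY = k × ΔG = (−$42 billion) / 0.8286 ≈ −$51 billion.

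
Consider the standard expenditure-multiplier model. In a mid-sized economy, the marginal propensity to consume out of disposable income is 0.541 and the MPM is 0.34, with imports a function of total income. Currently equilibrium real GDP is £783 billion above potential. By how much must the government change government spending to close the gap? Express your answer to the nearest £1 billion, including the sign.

Spending multiplier = 1/(1 − c + m) = 1/(1 − 0.541 + 0.34) = 1/0.799 ≈ 1.252.
Need ΔY = −£783 billion, so ΔG = ΔY/k = (−£783 billion) × 0.799 ≈ −£626 billion.
The government should cut government spending by £626 billion.

−£626 billion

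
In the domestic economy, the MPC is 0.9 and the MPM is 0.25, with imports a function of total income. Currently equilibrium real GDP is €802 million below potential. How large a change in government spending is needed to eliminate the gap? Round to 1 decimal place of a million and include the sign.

Spending multiplier = 1/(1 − c + m) = 1/(1 − 0.9 + 0.25) = 1/0.35 ≈ 2.857.
Need ΔY = +€802 million, so ΔG = ΔY/k = (+€802 million) × 0.35 = +€280.7 million.
The government should increase government spending by €280.7 million.

+€280.7 million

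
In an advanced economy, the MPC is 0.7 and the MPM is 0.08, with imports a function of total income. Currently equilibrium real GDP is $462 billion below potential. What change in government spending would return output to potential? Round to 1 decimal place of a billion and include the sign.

Spending multiplier = 1/(1 − c + m) = 1/(1 − 0.7 + 0.08) = 1/0.38 ≈ 2.632.
Need ΔY = +$462 billion, so ΔG = ΔY/k = (+$462 billion) × 0.38 ≈ +$175.6 billion.
The government should increase government spending by $175.6 billion.

+$175.6 billion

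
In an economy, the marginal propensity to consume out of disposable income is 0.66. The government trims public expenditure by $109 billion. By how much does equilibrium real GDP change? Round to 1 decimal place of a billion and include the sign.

Government-spending multiplier = 1/(1 − MPC) = 1/(1 − 0.66) = 1/0.34 ≈ 2.941.
ΔY = k × ΔG = (−$109 billion) / 0.34 ≈ −$320.6 billion.

−$320.6 billion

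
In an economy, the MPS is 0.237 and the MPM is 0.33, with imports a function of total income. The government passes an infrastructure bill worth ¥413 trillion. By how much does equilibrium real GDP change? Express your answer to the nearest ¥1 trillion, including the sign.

+¥728 trillion

MPC = 1 − MPS = 1 − 0.237 = 0.763.
Government-spending multiplier = 1/(1 − c + m) = 1/(1 − 0.763 + 0.33) = 1/0.567 ≈ 1.764.
ΔY = k × ΔG = (+¥413 trillion) / 0.567 ≈ +¥728 trillion.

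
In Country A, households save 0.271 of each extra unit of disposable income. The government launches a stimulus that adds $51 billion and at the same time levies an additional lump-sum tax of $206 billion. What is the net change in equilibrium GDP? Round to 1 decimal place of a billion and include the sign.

−$366.0 billion

MPC = 1 − MPS = 1 − 0.271 = 0.729.
Expenditure multiplier = 1/(1 − MPC) = 1/(1 − 0.729) = 1/0.271 ≈ 3.69.
ΔG contributes k·ΔG = (+$51 billion) / 0.271 ≈ +$188.2 billion.
ΔT of +$206 billion changes first-round spending by −c·ΔT = −$150.174 billion, contributing k·(−c·ΔT) = (−$150.174 billion) / 0.271 ≈ −$554.1 billion.
Net ΔY = k(ΔG − c·ΔT) = (−$99.174 billion) / 0.271 ≈ −$366 billion.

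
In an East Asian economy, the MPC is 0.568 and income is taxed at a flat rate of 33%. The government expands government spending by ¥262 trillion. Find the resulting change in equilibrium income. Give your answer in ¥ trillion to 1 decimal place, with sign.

+¥423.0 trillion

Government-spending multiplier = 1/(1 − c(1−t)) = 1/(1 − 0.568×0.67) = 1/0.61944 ≈ 1.614.
ΔY = k × ΔG = (+¥262 trillion) / 0.61944 ≈ +¥423 trillion.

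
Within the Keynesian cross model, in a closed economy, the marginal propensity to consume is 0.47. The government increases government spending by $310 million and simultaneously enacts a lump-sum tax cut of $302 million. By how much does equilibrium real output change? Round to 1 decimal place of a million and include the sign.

Expenditure multiplier = 1/(1 − MPC) = 1/(1 − 0.47) = 1/0.53 ≈ 1.887.
ΔG contributes k·ΔG = (+$310 million) / 0.53 ≈ +$584.9 million.
ΔT of −$302 million changes first-round spending by −c·ΔT = +$141.94 million, contributing k·(−c·ΔT) = (+$141.94 million) / 0.53 ≈ +$267.8 million.
Net ΔY = k(ΔG − c·ΔT) = (+$451.94 million) / 0.53 ≈ +$852.7 million.

+$852.7 million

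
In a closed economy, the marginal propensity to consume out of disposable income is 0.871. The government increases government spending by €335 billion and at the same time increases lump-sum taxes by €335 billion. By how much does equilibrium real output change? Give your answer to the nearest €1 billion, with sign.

Expenditure multiplier = 1/(1 − MPC) = 1/(1 − 0.871) = 1/0.129 ≈ 7.752.
ΔG contributes k·ΔG = (+€335 billion) / 0.129 ≈ +€2,596.9 billion.
ΔT of +€335 billion changes first-round spending by −c·ΔT = −€291.785 billion, contributing k·(−c·ΔT) = (−€291.785 billion) / 0.129 ≈ −€2,261.9 billion.
With ΔG = ΔT and no other leakages, the balanced-budget multiplier is 1, so ΔY = ΔG = +€335 billion.

+€335 billion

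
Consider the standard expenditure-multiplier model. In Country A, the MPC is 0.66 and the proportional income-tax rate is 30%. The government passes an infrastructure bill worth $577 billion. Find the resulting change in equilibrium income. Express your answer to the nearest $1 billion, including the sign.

+$1,072 billion

Government-spending multiplier = 1/(1 − c(1−t)) = 1/(1 − 0.66×0.7) = 1/0.538 ≈ 1.859.
ΔY = k × ΔG = (+$577 billion) / 0.538 ≈ +$1,072 billion.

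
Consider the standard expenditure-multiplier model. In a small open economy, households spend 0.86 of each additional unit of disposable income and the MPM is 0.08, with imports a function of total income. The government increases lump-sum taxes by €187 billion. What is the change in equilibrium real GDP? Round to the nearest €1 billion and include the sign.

A lump-sum tax change of +€187 billion shifts disposable income by −€187 billion; first-round consumption changes by −c × ΔT = −0.86 × (+€187 billion) = −€160.82 billion.
Expenditure multiplier = 1/(1 − c + m) = 1/(1 − 0.86 + 0.08) = 1/0.22 ≈ 4.545.
The tax multiplier is −c × k ≈ −3.909, so ΔY = k × (−c·ΔT) = (−€160.82 billion) / 0.22 = −€731 billion.

−€731 billion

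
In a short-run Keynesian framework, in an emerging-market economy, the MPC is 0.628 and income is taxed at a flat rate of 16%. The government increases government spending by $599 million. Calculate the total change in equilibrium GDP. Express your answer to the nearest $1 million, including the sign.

+$1,268 million

Expenditure multiplier = 1/(1 − c(1−t)) = 1/(1 − 0.628×0.84) = 1/0.47248 ≈ 2.116.
ΔY = k × ΔG = (+$599 million) / 0.47248 ≈ +$1,268 million.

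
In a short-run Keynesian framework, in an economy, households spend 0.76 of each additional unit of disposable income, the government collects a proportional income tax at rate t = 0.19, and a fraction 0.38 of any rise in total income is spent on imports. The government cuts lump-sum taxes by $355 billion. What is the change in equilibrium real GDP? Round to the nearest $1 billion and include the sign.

+$353 billion

A lump-sum tax change of −$355 billion shifts disposable income by +$355 billion; first-round consumption changes by −c × ΔT = −0.76 × (−$355 billion) = +$269.8 billion.
Expenditure multiplier = 1/(1 − c(1−t) + m) = 1/(1 − 0.76×0.81 + 0.38) = 1/0.7644 ≈ 1.308.
The tax multiplier is −c × k ≈ −0.994, so ΔY = k × (−c·ΔT) = (+$269.8 billion) / 0.7644 ≈ +$353 billion.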